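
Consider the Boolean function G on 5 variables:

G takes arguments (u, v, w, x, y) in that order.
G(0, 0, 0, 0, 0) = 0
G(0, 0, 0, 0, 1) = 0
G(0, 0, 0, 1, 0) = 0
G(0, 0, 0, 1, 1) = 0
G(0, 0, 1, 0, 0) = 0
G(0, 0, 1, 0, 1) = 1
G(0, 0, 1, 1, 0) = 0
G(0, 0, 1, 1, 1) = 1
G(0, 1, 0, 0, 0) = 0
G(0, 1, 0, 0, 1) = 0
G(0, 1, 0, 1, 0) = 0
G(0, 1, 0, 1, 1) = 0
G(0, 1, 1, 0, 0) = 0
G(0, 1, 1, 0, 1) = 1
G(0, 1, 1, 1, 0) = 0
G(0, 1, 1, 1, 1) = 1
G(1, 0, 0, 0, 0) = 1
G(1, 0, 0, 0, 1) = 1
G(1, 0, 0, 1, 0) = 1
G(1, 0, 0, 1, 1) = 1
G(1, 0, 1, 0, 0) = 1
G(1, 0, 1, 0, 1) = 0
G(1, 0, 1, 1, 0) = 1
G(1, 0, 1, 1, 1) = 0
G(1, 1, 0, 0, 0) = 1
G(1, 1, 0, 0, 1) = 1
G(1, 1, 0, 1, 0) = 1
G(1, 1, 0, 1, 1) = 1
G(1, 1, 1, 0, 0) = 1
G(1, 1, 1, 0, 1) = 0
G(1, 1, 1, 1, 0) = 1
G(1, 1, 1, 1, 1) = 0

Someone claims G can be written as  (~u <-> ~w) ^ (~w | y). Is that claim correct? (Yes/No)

Test each input against both G and the formula:
  u=0, v=0, w=0, x=0, y=0: formula gives 0, G = 0 ✓
  u=0, v=0, w=0, x=0, y=1: formula gives 0, G = 0 ✓
  u=0, v=0, w=0, x=1, y=0: formula gives 0, G = 0 ✓
  u=0, v=0, w=0, x=1, y=1: formula gives 0, G = 0 ✓
  …and likewise for the remaining 28 rows.
No disagreement on any input; they are logically equivalent.

Yes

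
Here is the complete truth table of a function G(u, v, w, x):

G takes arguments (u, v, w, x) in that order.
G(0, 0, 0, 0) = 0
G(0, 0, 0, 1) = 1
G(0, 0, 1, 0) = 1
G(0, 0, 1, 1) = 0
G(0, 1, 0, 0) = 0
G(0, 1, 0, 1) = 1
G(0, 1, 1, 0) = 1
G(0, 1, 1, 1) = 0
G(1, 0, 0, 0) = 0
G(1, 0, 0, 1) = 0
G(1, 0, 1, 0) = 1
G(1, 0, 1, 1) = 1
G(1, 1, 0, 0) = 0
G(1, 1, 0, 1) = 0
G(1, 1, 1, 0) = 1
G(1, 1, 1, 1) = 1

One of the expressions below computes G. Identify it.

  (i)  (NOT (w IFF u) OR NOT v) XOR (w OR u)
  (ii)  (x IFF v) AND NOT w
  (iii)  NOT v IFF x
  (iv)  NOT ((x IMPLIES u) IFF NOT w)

iv

(i) disagrees with G on (0,0,0,0) (formula → 1, table → 0); rule it out.
(ii) disagrees with G on (0,0,0,0) (formula → 1, table → 0); rule it out.
(iii) disagrees with G on (0,0,1,0) (formula → 0, table → 1); rule it out.
Only (iv) survives; checking it on all 16 rows confirms it matches G.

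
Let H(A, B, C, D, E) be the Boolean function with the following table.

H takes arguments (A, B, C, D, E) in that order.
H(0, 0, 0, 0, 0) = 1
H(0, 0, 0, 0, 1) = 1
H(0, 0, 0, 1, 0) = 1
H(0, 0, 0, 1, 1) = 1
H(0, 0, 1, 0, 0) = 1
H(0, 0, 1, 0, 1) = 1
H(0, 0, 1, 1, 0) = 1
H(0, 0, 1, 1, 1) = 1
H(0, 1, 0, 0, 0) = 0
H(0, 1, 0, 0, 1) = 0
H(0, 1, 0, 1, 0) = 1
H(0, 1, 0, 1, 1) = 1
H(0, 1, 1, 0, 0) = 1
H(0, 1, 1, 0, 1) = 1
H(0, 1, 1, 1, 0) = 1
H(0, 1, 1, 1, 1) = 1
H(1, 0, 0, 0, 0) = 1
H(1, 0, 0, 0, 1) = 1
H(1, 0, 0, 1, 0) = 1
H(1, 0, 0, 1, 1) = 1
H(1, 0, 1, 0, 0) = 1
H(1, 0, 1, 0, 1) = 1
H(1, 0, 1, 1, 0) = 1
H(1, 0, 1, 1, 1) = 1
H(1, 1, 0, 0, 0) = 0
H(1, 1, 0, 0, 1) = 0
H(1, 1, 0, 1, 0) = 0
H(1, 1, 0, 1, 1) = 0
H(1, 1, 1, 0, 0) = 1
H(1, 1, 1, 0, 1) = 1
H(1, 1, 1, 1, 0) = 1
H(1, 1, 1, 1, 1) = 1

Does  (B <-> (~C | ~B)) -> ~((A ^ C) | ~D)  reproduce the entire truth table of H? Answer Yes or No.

Yes

Check the formula against H row by row:
  A=0, B=0, C=0, D=0, E=0: formula gives 1, H = 1 ✓
  A=0, B=0, C=0, D=0, E=1: formula gives 1, H = 1 ✓
  A=0, B=0, C=0, D=1, E=0: formula gives 1, H = 1 ✓
  A=0, B=0, C=0, D=1, E=1: formula gives 1, H = 1 ✓
  …and likewise for the remaining 28 rows.
Every row agrees, so the formula is equivalent.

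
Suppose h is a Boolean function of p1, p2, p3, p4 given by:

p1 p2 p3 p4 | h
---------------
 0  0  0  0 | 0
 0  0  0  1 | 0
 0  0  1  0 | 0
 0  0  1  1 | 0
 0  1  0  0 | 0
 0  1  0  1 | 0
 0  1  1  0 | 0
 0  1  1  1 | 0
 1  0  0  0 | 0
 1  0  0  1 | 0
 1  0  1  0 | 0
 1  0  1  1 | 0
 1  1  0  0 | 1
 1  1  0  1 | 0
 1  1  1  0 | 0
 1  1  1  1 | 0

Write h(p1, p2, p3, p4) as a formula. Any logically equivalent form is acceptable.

Only row (1,1,0,0) gives 1. That row's minterm p1·p2·¬p3·¬p4 is h directly.

h(p1, p2, p3, p4) = ((p1 & p2) & ~p3) & ~p4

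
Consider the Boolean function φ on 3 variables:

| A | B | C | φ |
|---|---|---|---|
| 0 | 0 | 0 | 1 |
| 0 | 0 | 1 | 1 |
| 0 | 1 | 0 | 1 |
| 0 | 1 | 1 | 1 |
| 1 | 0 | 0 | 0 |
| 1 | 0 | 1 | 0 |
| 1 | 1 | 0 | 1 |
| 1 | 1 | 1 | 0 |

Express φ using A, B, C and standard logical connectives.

φ(A, B, C) = ~((((A & ~B) & ~C) | ((A & ~B) & C)) | ((A & B) & C))

There are just 3 zero rows: (1,0,0), (1,0,1), (1,1,1). Their minterms are A·¬B·¬C, A·¬B·C, A·B·C; the OR of those covers precisely the 0-outputs, and negating it yields φ.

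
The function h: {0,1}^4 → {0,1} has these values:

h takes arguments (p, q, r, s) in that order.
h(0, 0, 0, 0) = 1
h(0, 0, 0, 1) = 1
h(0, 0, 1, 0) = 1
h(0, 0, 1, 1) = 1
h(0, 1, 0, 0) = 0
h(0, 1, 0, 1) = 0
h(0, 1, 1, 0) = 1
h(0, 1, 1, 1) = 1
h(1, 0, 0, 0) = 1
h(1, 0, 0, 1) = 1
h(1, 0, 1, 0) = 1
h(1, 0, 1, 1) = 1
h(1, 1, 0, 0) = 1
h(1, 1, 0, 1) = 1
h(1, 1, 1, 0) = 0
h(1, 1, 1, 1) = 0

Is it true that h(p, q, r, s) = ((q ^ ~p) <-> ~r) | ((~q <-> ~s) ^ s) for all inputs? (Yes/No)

Yes

Check the formula against h row by row:
  p=0, q=0, r=0, s=0: formula gives 1, h = 1 ✓
  p=0, q=0, r=0, s=1: formula gives 1, h = 1 ✓
  p=0, q=0, r=1, s=0: formula gives 1, h = 1 ✓
  p=0, q=0, r=1, s=1: formula gives 1, h = 1 ✓
  …and likewise for the remaining 12 rows.
All 16 rows match — the expression computes h exactly.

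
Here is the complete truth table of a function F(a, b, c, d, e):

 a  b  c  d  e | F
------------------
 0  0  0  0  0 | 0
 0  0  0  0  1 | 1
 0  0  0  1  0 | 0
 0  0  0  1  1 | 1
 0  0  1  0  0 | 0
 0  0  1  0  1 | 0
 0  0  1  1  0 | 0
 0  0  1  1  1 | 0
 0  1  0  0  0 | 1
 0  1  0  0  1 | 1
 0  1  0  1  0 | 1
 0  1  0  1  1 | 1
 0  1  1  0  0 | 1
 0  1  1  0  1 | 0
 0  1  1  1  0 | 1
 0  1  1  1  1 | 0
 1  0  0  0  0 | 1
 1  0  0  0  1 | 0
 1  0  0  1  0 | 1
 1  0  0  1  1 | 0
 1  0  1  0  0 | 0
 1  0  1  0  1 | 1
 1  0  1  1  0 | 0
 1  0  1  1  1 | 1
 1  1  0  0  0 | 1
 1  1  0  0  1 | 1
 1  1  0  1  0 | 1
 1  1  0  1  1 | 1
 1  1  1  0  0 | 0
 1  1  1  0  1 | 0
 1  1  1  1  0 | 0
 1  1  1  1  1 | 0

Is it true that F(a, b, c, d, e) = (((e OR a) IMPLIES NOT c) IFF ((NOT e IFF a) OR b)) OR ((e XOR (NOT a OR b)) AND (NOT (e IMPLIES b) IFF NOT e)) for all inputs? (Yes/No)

Yes

Evaluate (((e OR a) IMPLIES NOT c) IFF ((NOT e IFF a) OR b)) OR ((e XOR (NOT a OR b)) AND (NOT (e IMPLIES b) IFF NOT e)) on each row and compare to F:
  a=0, b=0, c=0, d=0, e=0: formula gives 0, F = 0 ✓
  a=0, b=0, c=0, d=0, e=1: formula gives 1, F = 1 ✓
  a=0, b=0, c=0, d=1, e=0: formula gives 0, F = 0 ✓
  a=0, b=0, c=0, d=1, e=1: formula gives 1, F = 1 ✓
  … (the remaining 28 rows also agree.)
No disagreement on any input; they are logically equivalent.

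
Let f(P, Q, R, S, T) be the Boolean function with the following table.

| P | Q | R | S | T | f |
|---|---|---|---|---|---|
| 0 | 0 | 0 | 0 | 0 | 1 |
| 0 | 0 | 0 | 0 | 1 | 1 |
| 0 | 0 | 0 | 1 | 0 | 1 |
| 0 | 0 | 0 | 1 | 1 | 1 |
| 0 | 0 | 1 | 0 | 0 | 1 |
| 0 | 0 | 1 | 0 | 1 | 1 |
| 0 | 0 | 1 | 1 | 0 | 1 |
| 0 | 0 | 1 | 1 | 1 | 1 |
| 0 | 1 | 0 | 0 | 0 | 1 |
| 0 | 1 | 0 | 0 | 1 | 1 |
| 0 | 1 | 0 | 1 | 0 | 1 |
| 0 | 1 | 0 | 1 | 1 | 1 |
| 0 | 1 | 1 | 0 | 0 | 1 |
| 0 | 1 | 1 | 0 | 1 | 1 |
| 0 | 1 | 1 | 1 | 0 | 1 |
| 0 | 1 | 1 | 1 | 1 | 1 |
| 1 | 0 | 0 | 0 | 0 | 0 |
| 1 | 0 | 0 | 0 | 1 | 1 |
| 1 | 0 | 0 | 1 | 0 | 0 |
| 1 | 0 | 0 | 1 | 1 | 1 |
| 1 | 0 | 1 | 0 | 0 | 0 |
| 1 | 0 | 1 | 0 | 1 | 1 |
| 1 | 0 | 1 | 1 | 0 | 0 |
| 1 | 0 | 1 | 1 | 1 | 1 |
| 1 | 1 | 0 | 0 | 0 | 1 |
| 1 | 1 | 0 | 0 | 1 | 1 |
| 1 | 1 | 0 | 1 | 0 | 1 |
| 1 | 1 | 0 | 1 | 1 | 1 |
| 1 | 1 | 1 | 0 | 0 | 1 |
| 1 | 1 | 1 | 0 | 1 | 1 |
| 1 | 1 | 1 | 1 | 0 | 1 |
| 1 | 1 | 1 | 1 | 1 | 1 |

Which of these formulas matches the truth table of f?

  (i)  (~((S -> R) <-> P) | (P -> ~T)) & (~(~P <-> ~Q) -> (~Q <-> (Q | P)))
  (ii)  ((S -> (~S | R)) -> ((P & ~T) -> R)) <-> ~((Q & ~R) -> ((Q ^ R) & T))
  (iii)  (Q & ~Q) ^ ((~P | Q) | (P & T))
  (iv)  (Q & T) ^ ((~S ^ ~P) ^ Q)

(i) disagrees with f on (0,1,0,0,0) (formula → 0, table → 1); rule it out.
(ii) disagrees with f on (0,0,0,0,0) (formula → 0, table → 1); rule it out.
(iv) disagrees with f on (0,0,0,0,0) (formula → 0, table → 1); rule it out.
Only (iii) survives; checking it on all 32 rows confirms it matches f.

iii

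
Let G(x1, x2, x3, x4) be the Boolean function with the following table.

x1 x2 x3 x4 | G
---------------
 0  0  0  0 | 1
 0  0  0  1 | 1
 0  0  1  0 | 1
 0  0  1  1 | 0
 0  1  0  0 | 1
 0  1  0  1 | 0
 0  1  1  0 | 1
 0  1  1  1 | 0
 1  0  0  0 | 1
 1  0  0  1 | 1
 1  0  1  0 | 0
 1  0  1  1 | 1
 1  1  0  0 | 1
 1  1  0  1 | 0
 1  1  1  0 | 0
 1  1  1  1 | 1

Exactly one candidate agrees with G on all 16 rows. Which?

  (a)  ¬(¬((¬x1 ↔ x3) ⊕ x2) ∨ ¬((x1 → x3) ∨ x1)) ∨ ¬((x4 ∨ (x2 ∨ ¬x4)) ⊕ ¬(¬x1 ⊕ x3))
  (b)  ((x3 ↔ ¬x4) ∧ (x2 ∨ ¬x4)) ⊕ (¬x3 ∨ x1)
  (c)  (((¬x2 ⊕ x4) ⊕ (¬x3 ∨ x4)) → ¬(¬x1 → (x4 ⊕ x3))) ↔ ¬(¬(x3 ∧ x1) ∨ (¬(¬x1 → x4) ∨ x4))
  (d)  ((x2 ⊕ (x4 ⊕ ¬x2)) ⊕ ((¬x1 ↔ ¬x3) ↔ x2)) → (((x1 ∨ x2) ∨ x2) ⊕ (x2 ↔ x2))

b

(a) disagrees with G on (0,0,0,0) (formula → 0, table → 1); rule it out.
(c) disagrees with G on (0,0,0,0) (formula → 0, table → 1); rule it out.
(d) disagrees with G on (0,0,1,1) (formula → 1, table → 0); rule it out.
(b) is the remaining candidate, and it agrees with G on all 16 inputs.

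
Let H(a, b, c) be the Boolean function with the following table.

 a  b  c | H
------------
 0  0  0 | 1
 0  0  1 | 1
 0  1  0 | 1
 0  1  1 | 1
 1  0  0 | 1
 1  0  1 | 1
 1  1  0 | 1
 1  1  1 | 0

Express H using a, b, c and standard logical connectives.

H(a, b, c) = NOT ((a AND b) AND c)

The output is 0 only when every input is 1 — NAND of all inputs.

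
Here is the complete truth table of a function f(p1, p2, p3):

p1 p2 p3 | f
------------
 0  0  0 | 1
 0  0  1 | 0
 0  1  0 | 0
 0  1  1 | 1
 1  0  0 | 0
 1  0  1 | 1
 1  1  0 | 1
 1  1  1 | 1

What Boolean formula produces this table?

f(p1, p2, p3) = ¬((((¬p1 ∧ ¬p2) ∧ p3) ∨ ((¬p1 ∧ p2) ∧ ¬p3)) ∨ ((p1 ∧ ¬p2) ∧ ¬p3))

f is 0 on only 3 rows — (0,0,1), (0,1,0), (1,0,0). Writing each as a minterm (¬p1·¬p2·p3, ¬p1·p2·¬p3, p1·¬p2·¬p3) and OR-ing them characterizes exactly where f=0, so f is the negation of that disjunction.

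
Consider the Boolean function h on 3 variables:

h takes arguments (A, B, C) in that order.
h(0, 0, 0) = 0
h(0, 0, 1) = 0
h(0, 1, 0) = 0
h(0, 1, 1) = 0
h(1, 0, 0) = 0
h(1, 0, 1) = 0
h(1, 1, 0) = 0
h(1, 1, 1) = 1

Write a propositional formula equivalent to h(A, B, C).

h(A, B, C) = (A and B) and C

h is 1 on exactly one input, (1,1,1), whose minterm is A·B·C. So h is just that conjunction.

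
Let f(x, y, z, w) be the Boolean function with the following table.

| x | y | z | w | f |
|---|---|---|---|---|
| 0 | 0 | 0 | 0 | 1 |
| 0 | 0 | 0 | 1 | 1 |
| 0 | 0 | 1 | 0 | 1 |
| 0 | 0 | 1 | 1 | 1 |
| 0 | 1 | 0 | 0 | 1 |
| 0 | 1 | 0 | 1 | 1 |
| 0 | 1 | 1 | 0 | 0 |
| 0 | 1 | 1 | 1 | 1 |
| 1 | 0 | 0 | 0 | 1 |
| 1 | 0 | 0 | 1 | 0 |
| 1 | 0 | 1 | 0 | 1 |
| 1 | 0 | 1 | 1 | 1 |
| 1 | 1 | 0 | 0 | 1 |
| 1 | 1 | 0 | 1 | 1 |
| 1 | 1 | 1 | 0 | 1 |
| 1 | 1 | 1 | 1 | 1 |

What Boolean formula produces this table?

The 0-rows are (0,1,1,0), (1,0,0,1). Take each as a conjunction (¬x·y·z·¬w, x·¬y·¬z·w), form their disjunction, and complement — that gives a formula that is 1 everywhere f is.

f(x, y, z, w) = ((((x' · y) · z) · w') + (((x · y') · z') · w))'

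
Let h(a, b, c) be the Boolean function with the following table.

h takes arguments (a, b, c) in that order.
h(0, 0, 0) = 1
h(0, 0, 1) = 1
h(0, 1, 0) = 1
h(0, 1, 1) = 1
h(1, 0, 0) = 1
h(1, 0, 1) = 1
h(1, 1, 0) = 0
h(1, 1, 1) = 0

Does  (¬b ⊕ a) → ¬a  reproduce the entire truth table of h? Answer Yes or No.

Test each input against both h and the formula:
  a=0, b=0, c=0: formula gives 1, h = 1 ✓
  a=0, b=0, c=1: formula gives 1, h = 1 ✓
  a=0, b=1, c=0: formula gives 1, h = 1 ✓
  a=0, b=1, c=1: formula gives 1, h = 1 ✓
  a=1, b=0, c=0: formula gives 1, h = 1 ✓
  …and likewise for the remaining 3 rows.
No disagreement on any input; they are logically equivalent.

Yes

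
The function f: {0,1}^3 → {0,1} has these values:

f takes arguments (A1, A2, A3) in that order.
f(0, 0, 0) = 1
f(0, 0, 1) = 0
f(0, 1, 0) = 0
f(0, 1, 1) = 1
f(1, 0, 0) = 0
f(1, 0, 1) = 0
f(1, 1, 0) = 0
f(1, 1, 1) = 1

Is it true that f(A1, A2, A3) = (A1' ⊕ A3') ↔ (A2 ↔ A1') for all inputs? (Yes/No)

Check the formula against f row by row:
  A1=0, A2=0, A3=0: formula gives 1, f = 1 ✓
  A1=0, A2=0, A3=1: formula gives 0, f = 0 ✓
  A1=0, A2=1, A3=0: formula gives 0, f = 0 ✓
  A1=0, A2=1, A3=1: formula gives 1, f = 1 ✓
  A1=1, A2=0, A3=0: formula gives 1, but f = 0 ✗
A single disagreement suffices: at (1,0,0) they differ, so the formula does not compute f.

No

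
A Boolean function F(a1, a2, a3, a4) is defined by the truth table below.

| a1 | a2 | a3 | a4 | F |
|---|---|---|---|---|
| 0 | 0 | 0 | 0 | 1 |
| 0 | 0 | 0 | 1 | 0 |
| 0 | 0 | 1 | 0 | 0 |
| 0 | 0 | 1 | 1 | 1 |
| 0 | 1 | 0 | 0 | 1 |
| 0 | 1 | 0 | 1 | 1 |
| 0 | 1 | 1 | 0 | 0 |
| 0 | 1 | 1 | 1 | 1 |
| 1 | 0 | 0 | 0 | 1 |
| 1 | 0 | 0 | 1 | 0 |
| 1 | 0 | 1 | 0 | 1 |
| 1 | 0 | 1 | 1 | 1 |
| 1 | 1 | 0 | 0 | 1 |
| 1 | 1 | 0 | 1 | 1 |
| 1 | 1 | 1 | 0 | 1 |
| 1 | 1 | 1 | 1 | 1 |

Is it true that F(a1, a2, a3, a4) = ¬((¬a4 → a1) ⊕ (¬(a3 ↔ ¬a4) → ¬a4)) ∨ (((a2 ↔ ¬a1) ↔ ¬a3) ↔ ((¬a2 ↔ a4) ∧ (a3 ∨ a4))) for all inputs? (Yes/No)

Evaluate ¬((¬a4 → a1) ⊕ (¬(a3 ↔ ¬a4) → ¬a4)) ∨ (((a2 ↔ ¬a1) ↔ ¬a3) ↔ ((¬a2 ↔ a4) ∧ (a3 ∨ a4))) on each row and compare to F:
  a1=0, a2=0, a3=0, a4=0: formula gives 1, F = 1 ✓
  a1=0, a2=0, a3=0, a4=1: formula gives 1, but F = 0 ✗
Row (0,0,0,1) is a counterexample, so the formula is not equivalent to F.

No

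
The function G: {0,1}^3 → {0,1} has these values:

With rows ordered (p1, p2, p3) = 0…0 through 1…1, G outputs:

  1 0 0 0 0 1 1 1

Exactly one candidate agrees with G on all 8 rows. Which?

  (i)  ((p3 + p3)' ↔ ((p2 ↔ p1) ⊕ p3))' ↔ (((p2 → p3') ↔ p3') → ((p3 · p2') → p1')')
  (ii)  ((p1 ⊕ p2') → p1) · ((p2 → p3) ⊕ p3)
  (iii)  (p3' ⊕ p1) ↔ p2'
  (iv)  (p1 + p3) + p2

i

(ii) fails at (0,0,0): the formula yields 0, G is 1.
(iii) fails at (0,1,1): the formula yields 1, G is 0.
(iv) fails at (0,0,0): the formula yields 0, G is 1.
That leaves (i). Evaluating it on every row reproduces the table of G exactly.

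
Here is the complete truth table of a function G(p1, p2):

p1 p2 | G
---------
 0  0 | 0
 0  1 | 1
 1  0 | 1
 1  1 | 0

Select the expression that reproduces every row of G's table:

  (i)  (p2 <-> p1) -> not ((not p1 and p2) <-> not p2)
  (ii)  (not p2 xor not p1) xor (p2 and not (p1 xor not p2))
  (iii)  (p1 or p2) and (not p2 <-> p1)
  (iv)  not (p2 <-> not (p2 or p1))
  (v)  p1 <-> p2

iii

(i) fails at (0,0): the formula yields 1, G is 0.
(ii) fails at (0,1): the formula yields 0, G is 1.
(iv) fails at (0,0): the formula yields 1, G is 0.
(v) fails at (0,0): the formula yields 1, G is 0.
Only (iii) survives; checking it on all 4 rows confirms it matches G.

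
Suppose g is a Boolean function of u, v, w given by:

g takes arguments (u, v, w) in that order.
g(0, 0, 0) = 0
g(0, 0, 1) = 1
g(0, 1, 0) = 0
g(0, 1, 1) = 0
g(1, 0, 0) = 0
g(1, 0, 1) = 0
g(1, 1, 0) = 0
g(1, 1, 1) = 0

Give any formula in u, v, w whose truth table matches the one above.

Only row (0,0,1) gives 1. That row's minterm ¬u·¬v·w is g directly.

g(u, v, w) = (u' · v') · w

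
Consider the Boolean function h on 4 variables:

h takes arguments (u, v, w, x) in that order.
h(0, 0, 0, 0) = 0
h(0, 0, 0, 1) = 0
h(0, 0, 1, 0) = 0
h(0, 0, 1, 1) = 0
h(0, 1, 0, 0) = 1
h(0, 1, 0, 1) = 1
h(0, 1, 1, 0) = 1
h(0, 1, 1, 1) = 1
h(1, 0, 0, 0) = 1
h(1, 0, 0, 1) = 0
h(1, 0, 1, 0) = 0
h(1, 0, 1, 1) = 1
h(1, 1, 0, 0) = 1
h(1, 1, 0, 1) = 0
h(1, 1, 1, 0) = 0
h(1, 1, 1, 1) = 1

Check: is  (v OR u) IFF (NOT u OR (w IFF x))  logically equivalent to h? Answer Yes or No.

Yes

Evaluate (v OR u) IFF (NOT u OR (w IFF x)) on each row and compare to h:
  u=0, v=0, w=0, x=0: formula gives 0, h = 0 ✓
  u=0, v=0, w=0, x=1: formula gives 0, h = 0 ✓
  u=0, v=0, w=1, x=0: formula gives 0, h = 0 ✓
  u=0, v=0, w=1, x=1: formula gives 0, h = 0 ✓
  …and likewise for the remaining 12 rows.
No disagreement on any input; they are logically equivalent.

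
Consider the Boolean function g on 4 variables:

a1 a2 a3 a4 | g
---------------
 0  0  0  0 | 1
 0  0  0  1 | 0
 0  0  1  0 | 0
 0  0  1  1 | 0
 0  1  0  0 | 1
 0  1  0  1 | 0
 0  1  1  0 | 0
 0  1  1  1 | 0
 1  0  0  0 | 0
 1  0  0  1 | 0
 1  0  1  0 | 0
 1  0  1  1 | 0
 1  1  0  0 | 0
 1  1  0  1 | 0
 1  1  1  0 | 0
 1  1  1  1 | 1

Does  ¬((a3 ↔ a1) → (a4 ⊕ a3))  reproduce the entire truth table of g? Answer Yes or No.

Evaluate ¬((a3 ↔ a1) → (a4 ⊕ a3)) on each row and compare to g:
  a1=0, a2=0, a3=0, a4=0: formula gives 1, g = 1 ✓
  a1=0, a2=0, a3=0, a4=1: formula gives 0, g = 0 ✓
  a1=0, a2=0, a3=1, a4=0: formula gives 0, g = 0 ✓
  a1=0, a2=0, a3=1, a4=1: formula gives 0, g = 0 ✓
  …
  a1=1, a2=0, a3=1, a4=1: formula gives 1, but g = 0 ✗
A single disagreement suffices: at (1,0,1,1) they differ, so the formula does not compute g.

No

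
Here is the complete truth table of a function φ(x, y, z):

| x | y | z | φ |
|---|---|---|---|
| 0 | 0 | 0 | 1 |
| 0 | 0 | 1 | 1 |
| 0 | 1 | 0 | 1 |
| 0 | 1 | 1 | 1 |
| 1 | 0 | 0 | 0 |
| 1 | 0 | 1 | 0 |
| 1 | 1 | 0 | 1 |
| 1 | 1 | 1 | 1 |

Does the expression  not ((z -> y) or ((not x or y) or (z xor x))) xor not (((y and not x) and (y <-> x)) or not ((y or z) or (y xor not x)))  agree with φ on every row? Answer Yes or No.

Test each input against both φ and the formula:
  x=0, y=0, z=0: formula gives 1, φ = 1 ✓
  x=0, y=0, z=1: formula gives 1, φ = 1 ✓
  x=0, y=1, z=0: formula gives 1, φ = 1 ✓
  x=0, y=1, z=1: formula gives 1, φ = 1 ✓
  x=1, y=0, z=0: formula gives 0, φ = 0 ✓
  … (the remaining 3 rows also agree.)
Every row agrees, so the formula is equivalent.

Yes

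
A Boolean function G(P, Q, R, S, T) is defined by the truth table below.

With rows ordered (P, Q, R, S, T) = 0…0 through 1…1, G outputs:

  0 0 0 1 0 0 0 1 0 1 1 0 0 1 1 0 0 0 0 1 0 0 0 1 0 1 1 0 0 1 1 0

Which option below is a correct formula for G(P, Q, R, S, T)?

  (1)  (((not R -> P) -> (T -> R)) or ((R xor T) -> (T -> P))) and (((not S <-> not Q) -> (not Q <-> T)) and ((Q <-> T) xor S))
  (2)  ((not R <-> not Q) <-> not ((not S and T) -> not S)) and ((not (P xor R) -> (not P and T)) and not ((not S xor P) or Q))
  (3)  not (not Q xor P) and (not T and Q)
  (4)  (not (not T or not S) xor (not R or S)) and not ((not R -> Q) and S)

1

(2) disagrees with G on (0,0,0,1,1) (formula → 0, table → 1); rule it out.
(3) disagrees with G on (0,0,0,1,1) (formula → 0, table → 1); rule it out.
(4) disagrees with G on (0,0,0,0,0) (formula → 1, table → 0); rule it out.
(1) is the remaining candidate, and it agrees with G on all 32 inputs.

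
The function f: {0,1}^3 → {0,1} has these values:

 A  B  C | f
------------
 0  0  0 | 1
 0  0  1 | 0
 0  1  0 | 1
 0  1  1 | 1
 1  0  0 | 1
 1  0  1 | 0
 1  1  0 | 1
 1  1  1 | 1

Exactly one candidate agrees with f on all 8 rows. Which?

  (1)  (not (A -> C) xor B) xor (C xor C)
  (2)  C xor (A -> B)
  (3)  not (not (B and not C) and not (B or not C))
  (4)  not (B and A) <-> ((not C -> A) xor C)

(1): at (0,0,0) it gives 0, but f = 1 — eliminated.
(2): at (0,1,1) it gives 0, but f = 1 — eliminated.
(4): at (0,0,0) it gives 0, but f = 1 — eliminated.
Only (3) survives; checking it on all 8 rows confirms it matches f.

3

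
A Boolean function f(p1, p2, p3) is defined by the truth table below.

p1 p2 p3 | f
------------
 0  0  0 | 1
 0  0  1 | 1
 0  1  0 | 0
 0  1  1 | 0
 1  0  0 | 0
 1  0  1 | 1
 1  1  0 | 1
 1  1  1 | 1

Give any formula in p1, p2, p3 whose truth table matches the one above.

There are just 3 zero rows: (0,1,0), (0,1,1), (1,0,0). Their minterms are ¬p1·p2·¬p3, ¬p1·p2·p3, p1·¬p2·¬p3; the OR of those covers precisely the 0-outputs, and negating it yields f.

f(p1, p2, p3) = NOT ((((NOT p1 AND p2) AND NOT p3) OR ((NOT p1 AND p2) AND p3)) OR ((p1 AND NOT p2) AND NOT p3))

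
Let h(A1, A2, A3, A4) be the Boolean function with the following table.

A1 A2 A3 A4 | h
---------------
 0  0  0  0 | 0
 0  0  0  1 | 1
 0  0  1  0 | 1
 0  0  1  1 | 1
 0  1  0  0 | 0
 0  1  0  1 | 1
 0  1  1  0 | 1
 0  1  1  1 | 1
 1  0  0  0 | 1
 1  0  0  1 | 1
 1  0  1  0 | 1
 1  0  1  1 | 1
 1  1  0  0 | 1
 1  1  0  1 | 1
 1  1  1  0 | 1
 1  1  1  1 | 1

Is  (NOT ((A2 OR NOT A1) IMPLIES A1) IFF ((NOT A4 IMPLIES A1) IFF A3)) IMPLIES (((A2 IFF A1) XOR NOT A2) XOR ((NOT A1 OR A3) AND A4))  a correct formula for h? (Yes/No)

Yes

Evaluate (NOT ((A2 OR NOT A1) IMPLIES A1) IFF ((NOT A4 IMPLIES A1) IFF A3)) IMPLIES (((A2 IFF A1) XOR NOT A2) XOR ((NOT A1 OR A3) AND A4)) on each row and compare to h:
  A1=0, A2=0, A3=0, A4=0: formula gives 0, h = 0 ✓
  A1=0, A2=0, A3=0, A4=1: formula gives 1, h = 1 ✓
  A1=0, A2=0, A3=1, A4=0: formula gives 1, h = 1 ✓
  A1=0, A2=0, A3=1, A4=1: formula gives 1, h = 1 ✓
  … (the remaining 12 rows also agree.)
Every row agrees, so the formula is equivalent.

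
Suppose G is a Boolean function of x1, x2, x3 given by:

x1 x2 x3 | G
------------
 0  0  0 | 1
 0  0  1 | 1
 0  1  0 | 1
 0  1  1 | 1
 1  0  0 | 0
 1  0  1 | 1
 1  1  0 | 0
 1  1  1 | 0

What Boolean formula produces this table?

G(x1, x2, x3) = NOT ((((x1 AND NOT x2) AND NOT x3) OR ((x1 AND x2) AND NOT x3)) OR ((x1 AND x2) AND x3))

There are just 3 zero rows: (1,0,0), (1,1,0), (1,1,1). Their minterms are x1·¬x2·¬x3, x1·x2·¬x3, x1·x2·x3; the OR of those covers precisely the 0-outputs, and negating it yields G.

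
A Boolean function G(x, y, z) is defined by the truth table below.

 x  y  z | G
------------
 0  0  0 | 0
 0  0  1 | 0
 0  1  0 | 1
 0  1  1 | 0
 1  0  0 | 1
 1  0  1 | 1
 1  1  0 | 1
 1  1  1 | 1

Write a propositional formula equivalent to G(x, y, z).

G is 0 on only 3 rows — (0,0,0), (0,0,1), (0,1,1). Writing each as a minterm (¬x·¬y·¬z, ¬x·¬y·z, ¬x·y·z) and OR-ing them characterizes exactly where G=0, so G is the negation of that disjunction.

G(x, y, z) = ~((((~x & ~y) & ~z) | ((~x & ~y) & z)) | ((~x & y) & z))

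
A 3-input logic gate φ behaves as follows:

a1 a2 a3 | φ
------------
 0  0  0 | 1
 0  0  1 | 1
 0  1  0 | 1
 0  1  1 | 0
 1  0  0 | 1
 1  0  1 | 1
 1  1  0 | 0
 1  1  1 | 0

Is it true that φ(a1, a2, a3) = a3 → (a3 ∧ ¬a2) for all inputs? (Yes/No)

No

Test each input against both φ and the formula:
  a1=0, a2=0, a3=0: formula gives 1, φ = 1 ✓
  a1=0, a2=0, a3=1: formula gives 1, φ = 1 ✓
  a1=0, a2=1, a3=0: formula gives 1, φ = 1 ✓
  a1=0, a2=1, a3=1: formula gives 0, φ = 0 ✓
  a1=1, a2=0, a3=0: formula gives 1, φ = 1 ✓
  …
  a1=1, a2=1, a3=0: formula gives 1, but φ = 0 ✗
Since they disagree at (1,1,0), the expression is not a correct formula for φ.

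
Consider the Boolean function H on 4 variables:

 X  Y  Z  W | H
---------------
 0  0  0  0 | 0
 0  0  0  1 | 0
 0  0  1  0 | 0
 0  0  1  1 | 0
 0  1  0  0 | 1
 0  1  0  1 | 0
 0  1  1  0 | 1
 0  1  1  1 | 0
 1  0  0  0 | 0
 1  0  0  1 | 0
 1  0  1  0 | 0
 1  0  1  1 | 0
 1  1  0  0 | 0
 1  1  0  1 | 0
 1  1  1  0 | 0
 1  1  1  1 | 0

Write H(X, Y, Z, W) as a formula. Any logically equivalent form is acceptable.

H(X, Y, Z, W) = (((~X & Y) & ~Z) & ~W) | (((~X & Y) & Z) & ~W)

Collect the rows where H=1 — (0,1,0,0), (0,1,1,0) — and write one minterm per row: ¬X·Y·¬Z·¬W, ¬X·Y·Z·¬W. Their union (logical OR) reproduces the table exactly.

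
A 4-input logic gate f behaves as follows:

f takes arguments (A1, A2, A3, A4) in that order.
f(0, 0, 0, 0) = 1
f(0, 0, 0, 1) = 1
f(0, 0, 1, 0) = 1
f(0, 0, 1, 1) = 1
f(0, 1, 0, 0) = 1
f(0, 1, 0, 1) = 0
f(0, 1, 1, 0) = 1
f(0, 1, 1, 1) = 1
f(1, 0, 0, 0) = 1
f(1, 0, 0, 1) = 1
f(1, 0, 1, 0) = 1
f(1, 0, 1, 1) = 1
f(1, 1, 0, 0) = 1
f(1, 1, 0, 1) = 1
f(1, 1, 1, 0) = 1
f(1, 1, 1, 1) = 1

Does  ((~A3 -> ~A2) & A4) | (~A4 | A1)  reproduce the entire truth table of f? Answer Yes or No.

Yes

Test each input against both f and the formula:
  A1=0, A2=0, A3=0, A4=0: formula gives 1, f = 1 ✓
  A1=0, A2=0, A3=0, A4=1: formula gives 1, f = 1 ✓
  A1=0, A2=0, A3=1, A4=0: formula gives 1, f = 1 ✓
  A1=0, A2=0, A3=1, A4=1: formula gives 1, f = 1 ✓
  …and likewise for the remaining 12 rows.
No disagreement on any input; they are logically equivalent.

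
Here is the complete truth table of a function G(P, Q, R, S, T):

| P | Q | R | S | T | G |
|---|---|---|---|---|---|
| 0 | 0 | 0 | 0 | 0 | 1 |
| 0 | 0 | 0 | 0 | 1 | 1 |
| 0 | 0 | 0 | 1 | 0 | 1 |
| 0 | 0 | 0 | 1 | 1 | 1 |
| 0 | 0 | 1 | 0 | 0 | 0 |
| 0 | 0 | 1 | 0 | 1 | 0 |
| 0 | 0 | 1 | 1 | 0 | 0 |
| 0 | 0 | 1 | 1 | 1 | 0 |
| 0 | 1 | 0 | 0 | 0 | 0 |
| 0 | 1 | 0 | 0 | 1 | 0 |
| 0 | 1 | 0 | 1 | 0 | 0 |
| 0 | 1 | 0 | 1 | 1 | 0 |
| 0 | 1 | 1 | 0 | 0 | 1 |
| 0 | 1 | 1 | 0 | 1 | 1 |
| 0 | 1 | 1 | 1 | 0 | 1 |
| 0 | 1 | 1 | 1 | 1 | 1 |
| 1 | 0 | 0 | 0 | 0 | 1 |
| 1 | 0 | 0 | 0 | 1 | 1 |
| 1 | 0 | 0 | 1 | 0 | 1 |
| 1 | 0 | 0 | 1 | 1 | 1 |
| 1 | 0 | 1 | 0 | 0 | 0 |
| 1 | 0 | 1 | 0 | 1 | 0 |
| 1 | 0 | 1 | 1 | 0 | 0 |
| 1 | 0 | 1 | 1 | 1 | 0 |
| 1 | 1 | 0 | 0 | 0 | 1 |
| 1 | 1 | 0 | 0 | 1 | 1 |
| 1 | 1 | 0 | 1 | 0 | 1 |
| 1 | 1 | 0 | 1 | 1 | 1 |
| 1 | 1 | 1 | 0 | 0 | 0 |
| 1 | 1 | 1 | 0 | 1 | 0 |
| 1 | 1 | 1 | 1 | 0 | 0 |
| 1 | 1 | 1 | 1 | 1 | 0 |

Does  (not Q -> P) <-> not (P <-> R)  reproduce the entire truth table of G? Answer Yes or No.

Yes

Evaluate (not Q -> P) <-> not (P <-> R) on each row and compare to G:
  P=0, Q=0, R=0, S=0, T=0: formula gives 1, G = 1 ✓
  P=0, Q=0, R=0, S=0, T=1: formula gives 1, G = 1 ✓
  P=0, Q=0, R=0, S=1, T=0: formula gives 1, G = 1 ✓
  P=0, Q=0, R=0, S=1, T=1: formula gives 1, G = 1 ✓
  …and likewise for the remaining 28 rows.
No disagreement on any input; they are logically equivalent.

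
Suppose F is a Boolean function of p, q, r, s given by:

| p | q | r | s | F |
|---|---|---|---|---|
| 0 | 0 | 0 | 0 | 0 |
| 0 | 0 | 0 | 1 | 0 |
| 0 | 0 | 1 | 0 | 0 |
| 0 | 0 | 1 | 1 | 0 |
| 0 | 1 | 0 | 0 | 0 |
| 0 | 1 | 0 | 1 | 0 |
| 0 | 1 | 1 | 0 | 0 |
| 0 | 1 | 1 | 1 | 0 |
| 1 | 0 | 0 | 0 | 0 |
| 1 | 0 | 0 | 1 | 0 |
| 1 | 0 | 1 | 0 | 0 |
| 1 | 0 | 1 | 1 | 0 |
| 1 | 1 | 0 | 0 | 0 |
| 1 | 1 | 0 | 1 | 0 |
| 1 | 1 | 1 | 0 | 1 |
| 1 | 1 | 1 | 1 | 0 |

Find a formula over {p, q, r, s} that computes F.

F(p, q, r, s) = ((p · q) · r) · s'

F is 1 on exactly one input, (1,1,1,0), whose minterm is p·q·r·¬s. So F is just that conjunction.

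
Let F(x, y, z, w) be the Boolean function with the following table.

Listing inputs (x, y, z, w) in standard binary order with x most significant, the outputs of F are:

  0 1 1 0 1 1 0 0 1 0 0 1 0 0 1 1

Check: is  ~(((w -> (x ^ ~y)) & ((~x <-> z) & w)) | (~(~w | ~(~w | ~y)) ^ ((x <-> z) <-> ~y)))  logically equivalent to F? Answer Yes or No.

Yes

Check the formula against F row by row:
  x=0, y=0, z=0, w=0: formula gives 0, F = 0 ✓
  x=0, y=0, z=0, w=1: formula gives 1, F = 1 ✓
  x=0, y=0, z=1, w=0: formula gives 1, F = 1 ✓
  x=0, y=0, z=1, w=1: formula gives 0, F = 0 ✓
  … (the remaining 12 rows also agree.)
All 16 rows match — the expression computes F exactly.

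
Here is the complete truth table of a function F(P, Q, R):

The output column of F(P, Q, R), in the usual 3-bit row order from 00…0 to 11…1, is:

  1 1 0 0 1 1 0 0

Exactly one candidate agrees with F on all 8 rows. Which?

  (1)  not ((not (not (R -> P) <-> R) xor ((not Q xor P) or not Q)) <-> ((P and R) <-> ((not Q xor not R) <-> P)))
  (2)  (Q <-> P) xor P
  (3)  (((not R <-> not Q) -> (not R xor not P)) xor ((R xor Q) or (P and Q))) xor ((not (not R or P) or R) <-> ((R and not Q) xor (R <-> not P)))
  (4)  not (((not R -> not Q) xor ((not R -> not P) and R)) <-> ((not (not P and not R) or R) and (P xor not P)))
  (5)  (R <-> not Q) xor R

2

(1): at (0,0,1) it gives 0, but F = 1 — eliminated.
(3): at (0,0,1) it gives 0, but F = 1 — eliminated.
(4): at (0,1,1) it gives 1, but F = 0 — eliminated.
(5): at (0,0,0) it gives 0, but F = 1 — eliminated.
That leaves (2). Evaluating it on every row reproduces the table of F exactly.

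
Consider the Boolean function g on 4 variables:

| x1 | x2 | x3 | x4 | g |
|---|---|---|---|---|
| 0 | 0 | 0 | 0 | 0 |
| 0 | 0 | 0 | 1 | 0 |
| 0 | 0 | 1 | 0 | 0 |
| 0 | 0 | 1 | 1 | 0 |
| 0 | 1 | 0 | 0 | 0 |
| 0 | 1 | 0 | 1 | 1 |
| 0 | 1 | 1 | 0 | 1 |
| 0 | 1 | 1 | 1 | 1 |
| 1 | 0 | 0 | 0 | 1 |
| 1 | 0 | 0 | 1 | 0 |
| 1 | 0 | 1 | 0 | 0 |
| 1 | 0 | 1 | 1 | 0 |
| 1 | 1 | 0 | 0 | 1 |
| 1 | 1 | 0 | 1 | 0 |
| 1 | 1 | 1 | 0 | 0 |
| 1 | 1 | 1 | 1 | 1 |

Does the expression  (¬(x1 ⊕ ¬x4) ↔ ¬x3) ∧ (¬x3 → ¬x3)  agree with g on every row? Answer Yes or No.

Check the formula against g row by row:
  x1=0, x2=0, x3=0, x4=0: formula gives 0, g = 0 ✓
  x1=0, x2=0, x3=0, x4=1: formula gives 1, but g = 0 ✗
Row (0,0,0,1) is a counterexample, so the formula is not equivalent to g.

No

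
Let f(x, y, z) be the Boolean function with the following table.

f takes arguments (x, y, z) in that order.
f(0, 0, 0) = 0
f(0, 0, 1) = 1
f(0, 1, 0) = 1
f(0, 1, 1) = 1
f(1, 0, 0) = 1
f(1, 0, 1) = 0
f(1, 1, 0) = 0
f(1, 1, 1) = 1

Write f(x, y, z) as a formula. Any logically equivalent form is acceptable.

f(x, y, z) = ~((((~x & ~y) & ~z) | ((x & ~y) & z)) | ((x & y) & ~z))

The 0-rows are (0,0,0), (1,0,1), (1,1,0). Take each as a conjunction (¬x·¬y·¬z, x·¬y·z, x·y·¬z), form their disjunction, and complement — that gives a formula that is 1 everywhere f is.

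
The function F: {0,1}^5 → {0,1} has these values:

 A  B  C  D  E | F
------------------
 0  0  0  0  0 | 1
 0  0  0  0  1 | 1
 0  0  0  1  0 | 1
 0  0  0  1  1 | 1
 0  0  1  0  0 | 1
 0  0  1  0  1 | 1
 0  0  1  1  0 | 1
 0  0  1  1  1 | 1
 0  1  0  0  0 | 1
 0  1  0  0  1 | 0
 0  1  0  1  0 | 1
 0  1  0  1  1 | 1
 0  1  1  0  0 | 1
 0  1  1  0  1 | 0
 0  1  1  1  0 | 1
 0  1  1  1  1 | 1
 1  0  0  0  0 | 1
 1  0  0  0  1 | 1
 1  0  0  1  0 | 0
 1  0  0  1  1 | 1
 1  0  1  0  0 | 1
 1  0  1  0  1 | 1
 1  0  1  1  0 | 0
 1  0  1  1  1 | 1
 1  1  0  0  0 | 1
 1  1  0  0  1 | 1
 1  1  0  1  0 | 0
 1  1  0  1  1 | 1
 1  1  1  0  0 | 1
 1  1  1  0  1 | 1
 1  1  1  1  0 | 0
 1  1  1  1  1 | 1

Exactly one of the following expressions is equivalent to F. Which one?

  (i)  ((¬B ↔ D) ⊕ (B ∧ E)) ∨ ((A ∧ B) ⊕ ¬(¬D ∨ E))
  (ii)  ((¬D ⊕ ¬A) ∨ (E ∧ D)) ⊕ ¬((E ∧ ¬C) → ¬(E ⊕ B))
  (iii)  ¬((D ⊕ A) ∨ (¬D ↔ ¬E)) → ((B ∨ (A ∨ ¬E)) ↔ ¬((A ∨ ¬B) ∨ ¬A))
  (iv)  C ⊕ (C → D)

iii

(i): at (0,0,0,0,0) it gives 0, but F = 1 — eliminated.
(ii): at (0,0,0,0,0) it gives 0, but F = 1 — eliminated.
(iv): at (0,0,1,1,0) it gives 0, but F = 1 — eliminated.
That leaves (iii). Evaluating it on every row reproduces the table of F exactly.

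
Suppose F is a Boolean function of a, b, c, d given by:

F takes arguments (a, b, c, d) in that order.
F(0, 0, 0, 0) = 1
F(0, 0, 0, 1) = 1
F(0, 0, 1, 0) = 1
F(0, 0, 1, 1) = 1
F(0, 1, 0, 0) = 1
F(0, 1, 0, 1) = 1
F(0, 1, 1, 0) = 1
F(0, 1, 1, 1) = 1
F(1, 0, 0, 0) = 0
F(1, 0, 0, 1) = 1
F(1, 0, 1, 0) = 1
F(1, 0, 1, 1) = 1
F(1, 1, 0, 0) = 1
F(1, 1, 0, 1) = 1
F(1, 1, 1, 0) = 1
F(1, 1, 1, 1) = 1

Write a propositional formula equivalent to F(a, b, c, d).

F(a, b, c, d) = ~(((a & ~b) & ~c) & ~d)

F is 0 on exactly one input, (1,0,0,0), whose minterm is a·¬b·¬c·¬d. So F is the negation of that single conjunction.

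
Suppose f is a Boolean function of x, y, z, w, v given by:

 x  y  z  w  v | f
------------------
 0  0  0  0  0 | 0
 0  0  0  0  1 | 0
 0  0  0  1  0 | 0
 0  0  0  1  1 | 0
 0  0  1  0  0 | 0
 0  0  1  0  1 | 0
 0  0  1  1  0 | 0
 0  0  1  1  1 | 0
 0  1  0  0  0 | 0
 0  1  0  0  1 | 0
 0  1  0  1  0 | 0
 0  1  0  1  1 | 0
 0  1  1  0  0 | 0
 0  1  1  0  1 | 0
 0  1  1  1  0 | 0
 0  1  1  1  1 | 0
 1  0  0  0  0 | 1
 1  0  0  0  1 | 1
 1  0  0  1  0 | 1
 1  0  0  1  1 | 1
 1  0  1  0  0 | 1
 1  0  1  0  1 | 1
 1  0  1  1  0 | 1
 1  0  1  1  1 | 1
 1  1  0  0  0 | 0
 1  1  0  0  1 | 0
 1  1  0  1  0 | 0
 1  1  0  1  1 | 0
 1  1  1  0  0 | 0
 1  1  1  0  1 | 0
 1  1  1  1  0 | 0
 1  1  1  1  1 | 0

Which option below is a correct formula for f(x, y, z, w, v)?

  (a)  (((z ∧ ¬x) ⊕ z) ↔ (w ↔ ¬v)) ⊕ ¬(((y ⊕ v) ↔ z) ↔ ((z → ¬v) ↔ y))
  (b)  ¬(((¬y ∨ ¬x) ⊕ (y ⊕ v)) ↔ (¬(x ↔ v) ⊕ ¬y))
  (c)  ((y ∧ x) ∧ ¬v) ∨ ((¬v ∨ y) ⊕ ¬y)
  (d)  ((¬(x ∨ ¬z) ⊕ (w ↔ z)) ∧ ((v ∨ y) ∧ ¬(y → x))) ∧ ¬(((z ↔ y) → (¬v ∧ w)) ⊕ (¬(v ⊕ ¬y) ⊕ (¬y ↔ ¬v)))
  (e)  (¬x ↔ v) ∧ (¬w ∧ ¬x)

(a) disagrees with f on (0,0,0,1,0) (formula → 1, table → 0); rule it out.
(c) disagrees with f on (0,0,0,0,1) (formula → 1, table → 0); rule it out.
(d) disagrees with f on (0,1,0,0,0) (formula → 1, table → 0); rule it out.
(e) disagrees with f on (0,0,0,0,1) (formula → 1, table → 0); rule it out.
That leaves (b). Evaluating it on every row reproduces the table of f exactly.

b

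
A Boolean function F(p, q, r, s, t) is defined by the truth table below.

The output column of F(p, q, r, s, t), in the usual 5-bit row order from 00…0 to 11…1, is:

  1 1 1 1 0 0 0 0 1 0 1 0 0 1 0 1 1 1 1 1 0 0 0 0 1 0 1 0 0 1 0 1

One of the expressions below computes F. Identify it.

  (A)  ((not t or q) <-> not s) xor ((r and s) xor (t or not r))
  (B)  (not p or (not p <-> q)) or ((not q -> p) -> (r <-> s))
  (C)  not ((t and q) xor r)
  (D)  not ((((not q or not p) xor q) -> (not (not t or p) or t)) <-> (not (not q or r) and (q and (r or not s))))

(A): at (0,0,0,0,0) it gives 0, but F = 1 — eliminated.
(B): at (0,0,1,0,0) it gives 1, but F = 0 — eliminated.
(D): at (0,0,0,0,0) it gives 0, but F = 1 — eliminated.
That leaves (C). Evaluating it on every row reproduces the table of F exactly.

C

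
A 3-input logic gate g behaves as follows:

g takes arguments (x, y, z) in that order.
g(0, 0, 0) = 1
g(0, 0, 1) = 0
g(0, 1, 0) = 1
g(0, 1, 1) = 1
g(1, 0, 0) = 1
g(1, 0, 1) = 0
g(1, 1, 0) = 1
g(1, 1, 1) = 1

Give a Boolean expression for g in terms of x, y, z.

g(x, y, z) = NOT (((NOT x AND NOT y) AND z) OR ((x AND NOT y) AND z))

g is 0 on only 2 rows — (0,0,1), (1,0,1). Writing each as a minterm (¬x·¬y·z, x·¬y·z) and OR-ing them characterizes exactly where g=0, so g is the negation of that disjunction.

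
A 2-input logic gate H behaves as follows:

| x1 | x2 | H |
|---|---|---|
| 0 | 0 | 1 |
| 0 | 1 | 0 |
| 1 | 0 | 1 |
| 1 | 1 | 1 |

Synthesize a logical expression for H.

H is 0 on exactly one input, (0,1), whose minterm is ¬x1·x2. So H is the negation of that single conjunction.

H(x1, x2) = ¬(¬x1 ∧ x2)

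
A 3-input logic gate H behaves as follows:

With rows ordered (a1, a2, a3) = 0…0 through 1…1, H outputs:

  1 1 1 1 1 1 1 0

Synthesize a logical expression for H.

The output is 0 only when every input is 1 — NAND of all inputs.

H(a1, a2, a3) = not ((a1 and a2) and a3)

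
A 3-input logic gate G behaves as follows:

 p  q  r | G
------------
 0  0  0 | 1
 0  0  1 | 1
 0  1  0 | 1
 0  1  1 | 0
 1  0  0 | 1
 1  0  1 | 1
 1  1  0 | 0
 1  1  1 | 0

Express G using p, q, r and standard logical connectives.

G is 0 on only 3 rows — (0,1,1), (1,1,0), (1,1,1). Writing each as a minterm (¬p·q·r, p·q·¬r, p·q·r) and OR-ing them characterizes exactly where G=0, so G is the negation of that disjunction.

G(p, q, r) = ~((((~p & q) & r) | ((p & q) & ~r)) | ((p & q) & r))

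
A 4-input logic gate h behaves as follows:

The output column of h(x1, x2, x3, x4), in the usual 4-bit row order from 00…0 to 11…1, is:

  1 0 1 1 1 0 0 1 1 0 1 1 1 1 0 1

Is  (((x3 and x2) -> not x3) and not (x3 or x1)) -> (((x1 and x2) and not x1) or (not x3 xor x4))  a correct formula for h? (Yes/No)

Test each input against both h and the formula:
  x1=0, x2=0, x3=0, x4=0: formula gives 1, h = 1 ✓
  x1=0, x2=0, x3=0, x4=1: formula gives 0, h = 0 ✓
  x1=0, x2=0, x3=1, x4=0: formula gives 1, h = 1 ✓
  x1=0, x2=0, x3=1, x4=1: formula gives 1, h = 1 ✓
  …
  x1=0, x2=1, x3=1, x4=0: formula gives 1, but h = 0 ✗
Row (0,1,1,0) is a counterexample, so the formula is not equivalent to h.

No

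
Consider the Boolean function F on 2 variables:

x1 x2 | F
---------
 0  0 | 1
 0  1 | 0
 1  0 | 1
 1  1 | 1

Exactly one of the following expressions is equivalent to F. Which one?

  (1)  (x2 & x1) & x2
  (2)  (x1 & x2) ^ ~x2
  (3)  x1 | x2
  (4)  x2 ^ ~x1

2

(1) fails at (0,0): the formula yields 0, F is 1.
(3) fails at (0,0): the formula yields 0, F is 1.
(4) fails at (1,0): the formula yields 0, F is 1.
Only (2) survives; checking it on all 4 rows confirms it matches F.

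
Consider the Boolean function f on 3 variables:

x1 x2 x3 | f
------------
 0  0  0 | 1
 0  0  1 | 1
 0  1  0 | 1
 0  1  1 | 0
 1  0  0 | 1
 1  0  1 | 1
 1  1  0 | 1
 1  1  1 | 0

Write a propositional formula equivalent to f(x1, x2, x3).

f(x1, x2, x3) = ¬(((¬x1 ∧ x2) ∧ x3) ∨ ((x1 ∧ x2) ∧ x3))

There are just 2 zero rows: (0,1,1), (1,1,1). Their minterms are ¬x1·x2·x3, x1·x2·x3; the OR of those covers precisely the 0-outputs, and negating it yields f.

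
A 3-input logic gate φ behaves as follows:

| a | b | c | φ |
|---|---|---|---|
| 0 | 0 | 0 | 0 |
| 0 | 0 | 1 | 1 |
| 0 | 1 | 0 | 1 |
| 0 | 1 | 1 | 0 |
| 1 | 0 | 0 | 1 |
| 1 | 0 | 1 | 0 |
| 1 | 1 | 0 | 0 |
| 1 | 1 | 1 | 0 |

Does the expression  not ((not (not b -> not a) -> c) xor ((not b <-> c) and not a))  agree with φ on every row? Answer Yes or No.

Check the formula against φ row by row:
  a=0, b=0, c=0: formula gives 0, φ = 0 ✓
  a=0, b=0, c=1: formula gives 1, φ = 1 ✓
  a=0, b=1, c=0: formula gives 1, φ = 1 ✓
  a=0, b=1, c=1: formula gives 0, φ = 0 ✓
  a=1, b=0, c=0: formula gives 1, φ = 1 ✓
  … (the remaining 3 rows also agree.)
All 8 rows match — the expression computes φ exactly.

Yes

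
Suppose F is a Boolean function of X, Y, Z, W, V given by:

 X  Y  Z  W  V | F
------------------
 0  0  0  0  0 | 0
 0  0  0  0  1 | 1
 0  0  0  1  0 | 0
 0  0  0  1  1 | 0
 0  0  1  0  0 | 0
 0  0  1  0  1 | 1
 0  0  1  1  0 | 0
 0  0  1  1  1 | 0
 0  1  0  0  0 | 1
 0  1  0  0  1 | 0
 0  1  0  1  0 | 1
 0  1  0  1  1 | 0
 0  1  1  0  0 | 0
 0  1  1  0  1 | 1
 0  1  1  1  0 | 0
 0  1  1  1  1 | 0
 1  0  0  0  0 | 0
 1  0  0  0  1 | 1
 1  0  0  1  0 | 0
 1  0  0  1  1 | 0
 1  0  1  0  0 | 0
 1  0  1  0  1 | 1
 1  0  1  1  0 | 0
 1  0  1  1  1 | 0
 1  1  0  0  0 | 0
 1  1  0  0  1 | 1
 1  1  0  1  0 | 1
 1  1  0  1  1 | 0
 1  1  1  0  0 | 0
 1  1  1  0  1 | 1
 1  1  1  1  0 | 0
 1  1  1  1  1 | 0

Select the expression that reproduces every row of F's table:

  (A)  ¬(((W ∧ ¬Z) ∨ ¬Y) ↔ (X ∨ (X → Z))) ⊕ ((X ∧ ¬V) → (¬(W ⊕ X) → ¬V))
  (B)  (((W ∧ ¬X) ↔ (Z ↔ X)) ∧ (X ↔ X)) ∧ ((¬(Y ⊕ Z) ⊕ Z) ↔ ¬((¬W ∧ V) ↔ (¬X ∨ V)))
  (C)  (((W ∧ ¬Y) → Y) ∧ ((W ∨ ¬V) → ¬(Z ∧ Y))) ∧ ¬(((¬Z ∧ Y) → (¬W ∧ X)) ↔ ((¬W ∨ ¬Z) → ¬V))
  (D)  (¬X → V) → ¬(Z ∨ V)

(A) disagrees with F on (0,0,0,0,0) (formula → 1, table → 0); rule it out.
(B) disagrees with F on (0,0,0,0,1) (formula → 0, table → 1); rule it out.
(D) disagrees with F on (0,0,0,0,0) (formula → 1, table → 0); rule it out.
(C) is the remaining candidate, and it agrees with F on all 32 inputs.

C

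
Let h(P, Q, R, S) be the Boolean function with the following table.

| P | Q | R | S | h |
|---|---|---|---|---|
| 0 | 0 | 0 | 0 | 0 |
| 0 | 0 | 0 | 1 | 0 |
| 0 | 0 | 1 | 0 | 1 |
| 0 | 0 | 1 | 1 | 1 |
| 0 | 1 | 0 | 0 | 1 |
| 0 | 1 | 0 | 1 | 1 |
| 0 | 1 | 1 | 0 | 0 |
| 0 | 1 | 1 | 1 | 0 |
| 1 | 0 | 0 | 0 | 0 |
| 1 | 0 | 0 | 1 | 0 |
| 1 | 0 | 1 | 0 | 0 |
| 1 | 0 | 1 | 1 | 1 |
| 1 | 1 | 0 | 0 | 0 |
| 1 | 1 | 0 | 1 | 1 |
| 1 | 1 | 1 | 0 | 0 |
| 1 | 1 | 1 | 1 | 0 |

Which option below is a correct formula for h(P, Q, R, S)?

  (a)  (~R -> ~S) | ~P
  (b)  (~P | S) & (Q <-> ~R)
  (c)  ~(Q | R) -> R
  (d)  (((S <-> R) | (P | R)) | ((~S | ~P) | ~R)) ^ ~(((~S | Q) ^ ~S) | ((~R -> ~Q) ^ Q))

(a) fails at (0,0,0,0): the formula yields 1, h is 0.
(c) fails at (0,1,1,0): the formula yields 1, h is 0.
(d) fails at (0,0,0,0): the formula yields 1, h is 0.
Only (b) survives; checking it on all 16 rows confirms it matches h.

b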